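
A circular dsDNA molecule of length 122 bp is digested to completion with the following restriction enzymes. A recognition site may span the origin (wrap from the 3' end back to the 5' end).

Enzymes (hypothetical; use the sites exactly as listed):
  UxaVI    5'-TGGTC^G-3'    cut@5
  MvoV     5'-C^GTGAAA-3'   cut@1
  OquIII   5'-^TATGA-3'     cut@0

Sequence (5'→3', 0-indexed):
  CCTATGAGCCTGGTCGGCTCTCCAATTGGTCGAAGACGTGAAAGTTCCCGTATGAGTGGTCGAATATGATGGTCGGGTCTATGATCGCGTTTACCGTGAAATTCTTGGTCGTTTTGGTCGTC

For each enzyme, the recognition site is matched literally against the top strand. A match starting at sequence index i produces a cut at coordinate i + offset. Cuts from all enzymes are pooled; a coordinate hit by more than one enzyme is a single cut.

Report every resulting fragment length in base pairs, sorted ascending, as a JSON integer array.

[3,5,5,6,9,10,11,13,13,15,16,16]

Per-enzyme occurrences:
  UxaVI (TGGTCG, off=5): starts [10, 26, 56, 69, 105, 114] → cuts [15, 31, 61, 74, 110, 119]
  MvoV (CGTGAAA, off=1): starts [36, 94] → cuts [37, 95]
  OquIII (TATGA, off=0): starts [2, 50, 64, 79] → cuts [2, 50, 64, 79]

Pooled cuts: [2, 15, 31, 37, 50, 61, 64, 74, 79, 95, 110, 119]

Fragments:
  2→15: 13 bp
  15→31: 16 bp
  31→37: 6 bp
  37→50: 13 bp
  50→61: 11 bp
  61→64: 3 bp
  64→74: 10 bp
  74→79: 5 bp
  79→95: 16 bp
  95→110: 15 bp
  110→119: 9 bp
  119→2 (wrap): 122-119+2 = 5 bp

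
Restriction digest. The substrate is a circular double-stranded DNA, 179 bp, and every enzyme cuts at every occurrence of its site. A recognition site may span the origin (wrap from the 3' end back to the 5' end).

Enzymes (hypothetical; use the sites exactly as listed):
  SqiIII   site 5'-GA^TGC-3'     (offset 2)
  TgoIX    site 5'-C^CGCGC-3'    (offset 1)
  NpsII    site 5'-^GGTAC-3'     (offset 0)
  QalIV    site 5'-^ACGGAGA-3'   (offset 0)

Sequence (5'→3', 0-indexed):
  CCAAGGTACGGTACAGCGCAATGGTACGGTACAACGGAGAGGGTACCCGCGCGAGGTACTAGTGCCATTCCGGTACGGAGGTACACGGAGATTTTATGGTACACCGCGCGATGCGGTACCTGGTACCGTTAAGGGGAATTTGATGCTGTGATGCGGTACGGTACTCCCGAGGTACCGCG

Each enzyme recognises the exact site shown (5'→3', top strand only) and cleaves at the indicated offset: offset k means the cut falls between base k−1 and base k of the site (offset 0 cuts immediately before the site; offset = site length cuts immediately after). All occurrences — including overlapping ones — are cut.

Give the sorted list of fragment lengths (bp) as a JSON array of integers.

Per-enzyme occurrences:
  SqiIII (GATGC, off=2): starts [109, 141, 149] → cuts [111, 143, 151]
  TgoIX (CCGCGC, off=1): starts [46, 103, 174] → cuts [47, 104, 175]
  NpsII (GGTAC, off=0): starts [4, 9, 22, 27, 41, 54, 71, 79, 97, 114, 121, 154, 159, 170] → cuts [4, 9, 22, 27, 41, 54, 71, 79, 97, 114, 121, 154, 159, 170]
  QalIV (ACGGAGA, off=0): starts [33, 84] → cuts [33, 84]

Pooled cuts: [4, 9, 22, 27, 33, 41, 47, 54, 71, 79, 84, 97, 104, 111, 114, 121, 143, 151, 154, 159, 170, 175]

Fragments:
  4→9: 5 bp
  9→22: 13 bp
  22→27: 5 bp
  27→33: 6 bp
  33→41: 8 bp
  41→47: 6 bp
  47→54: 7 bp
  54→71: 17 bp
  71→79: 8 bp
  79→84: 5 bp
  84→97: 13 bp
  97→104: 7 bp
  104→111: 7 bp
  111→114: 3 bp
  114→121: 7 bp
  121→143: 22 bp
  143→151: 8 bp
  151→154: 3 bp
  154→159: 5 bp
  159→170: 11 bp
  170→175: 5 bp
  175→4 (wrap): 179-175+4 = 8 bp

[3,3,5,5,5,5,5,6,6,7,7,7,7,8,8,8,8,11,13,13,17,22]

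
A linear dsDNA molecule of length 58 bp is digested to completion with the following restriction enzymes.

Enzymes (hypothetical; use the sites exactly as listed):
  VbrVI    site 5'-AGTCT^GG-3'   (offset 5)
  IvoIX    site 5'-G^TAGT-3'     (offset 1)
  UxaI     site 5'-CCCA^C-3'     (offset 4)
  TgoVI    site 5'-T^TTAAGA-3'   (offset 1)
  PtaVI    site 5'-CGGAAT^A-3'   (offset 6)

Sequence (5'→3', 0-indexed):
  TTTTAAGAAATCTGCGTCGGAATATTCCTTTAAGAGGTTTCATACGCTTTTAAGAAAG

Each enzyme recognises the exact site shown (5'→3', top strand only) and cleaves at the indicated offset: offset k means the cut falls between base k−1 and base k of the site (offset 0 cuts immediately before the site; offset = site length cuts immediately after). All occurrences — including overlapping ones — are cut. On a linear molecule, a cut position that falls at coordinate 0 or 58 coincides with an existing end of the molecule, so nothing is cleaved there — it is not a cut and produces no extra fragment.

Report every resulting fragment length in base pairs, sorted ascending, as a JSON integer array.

[2,6,9,20,21]

Scan for sites:
  VbrVI (AGTCTGG, off=5): no sites
  IvoIX (GTAGT, off=1): no sites
  UxaI (CCCAC, off=4): no sites
  TgoVI (TTTAAGA, off=1): starts [1, 28, 48] → cuts [2, 29, 49]
  PtaVI (CGGAATA, off=6): starts [17] → cuts [23]

All cut coordinates (distinct, sorted): [2, 23, 29, 49]

Fragments:
  [0,2): 2 bp
  [2,23): 21 bp
  [23,29): 6 bp
  [29,49): 20 bp
  [49,58): 9 bp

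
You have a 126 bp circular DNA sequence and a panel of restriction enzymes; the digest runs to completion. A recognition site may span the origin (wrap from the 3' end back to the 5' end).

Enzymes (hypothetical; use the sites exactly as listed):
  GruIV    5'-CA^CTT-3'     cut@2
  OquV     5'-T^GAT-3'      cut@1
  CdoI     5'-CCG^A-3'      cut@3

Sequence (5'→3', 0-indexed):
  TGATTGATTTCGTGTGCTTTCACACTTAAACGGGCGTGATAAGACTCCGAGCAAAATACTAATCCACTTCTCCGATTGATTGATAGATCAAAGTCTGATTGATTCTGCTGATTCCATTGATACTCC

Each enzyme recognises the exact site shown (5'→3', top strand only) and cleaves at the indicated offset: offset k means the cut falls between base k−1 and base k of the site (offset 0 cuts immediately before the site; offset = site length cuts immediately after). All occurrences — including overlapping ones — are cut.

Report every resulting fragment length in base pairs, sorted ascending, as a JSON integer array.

[3,4,4,4,8,9,9,9,12,13,15,17,19]

Per-enzyme occurrences:
  GruIV CACTT/2: at [22, 64] ⇒ [24, 66]
  OquV TGAT/1: at [0, 4, 36, 76, 80, 95, 99, 108, 117] ⇒ [1, 5, 37, 77, 81, 96, 100, 109, 118]
  CdoI CCGA/3: at [46, 71] ⇒ [49, 74]

Pooled cuts: [1, 5, 24, 37, 49, 66, 74, 77, 81, 96, 100, 109, 118]

Fragments:
  1→5: 4 bp
  5→24: 19 bp
  24→37: 13 bp
  37→49: 12 bp
  49→66: 17 bp
  66→74: 8 bp
  74→77: 3 bp
  77→81: 4 bp
  81→96: 15 bp
  96→100: 4 bp
  100→109: 9 bp
  109→118: 9 bp
  118→1 (wrap): 126-118+1 = 9 bp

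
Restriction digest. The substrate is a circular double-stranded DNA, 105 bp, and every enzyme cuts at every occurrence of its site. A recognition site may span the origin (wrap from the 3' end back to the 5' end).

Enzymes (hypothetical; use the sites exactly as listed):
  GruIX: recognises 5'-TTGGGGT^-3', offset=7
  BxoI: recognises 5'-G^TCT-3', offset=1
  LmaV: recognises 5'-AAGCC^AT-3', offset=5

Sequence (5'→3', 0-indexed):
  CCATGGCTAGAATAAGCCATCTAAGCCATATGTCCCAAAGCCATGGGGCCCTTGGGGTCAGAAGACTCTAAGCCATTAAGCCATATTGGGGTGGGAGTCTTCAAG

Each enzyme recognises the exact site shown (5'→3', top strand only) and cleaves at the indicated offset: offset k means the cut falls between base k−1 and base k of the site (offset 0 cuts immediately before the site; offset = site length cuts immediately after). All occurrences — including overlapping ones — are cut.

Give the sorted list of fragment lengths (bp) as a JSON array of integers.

[5,8,9,10,10,15,16,16,16]

Site scan:
  GruIX (TTGGGGT, off=7): starts [51, 85] → cuts [58, 92]
  BxoI (GTCT, off=1): starts [96] → cuts [97]
  LmaV (AAGCCAT, off=5): starts [13, 22, 37, 69, 77, 102] → cuts [2, 18, 27, 42, 74, 82]

Pooled cuts: [2, 18, 27, 42, 58, 74, 82, 92, 97]

Fragments:
  2→18: 16 bp
  18→27: 9 bp
  27→42: 15 bp
  42→58: 16 bp
  58→74: 16 bp
  74→82: 8 bp
  82→92: 10 bp
  92→97: 5 bp
  97→2 (wrap): 105-97+2 = 10 bp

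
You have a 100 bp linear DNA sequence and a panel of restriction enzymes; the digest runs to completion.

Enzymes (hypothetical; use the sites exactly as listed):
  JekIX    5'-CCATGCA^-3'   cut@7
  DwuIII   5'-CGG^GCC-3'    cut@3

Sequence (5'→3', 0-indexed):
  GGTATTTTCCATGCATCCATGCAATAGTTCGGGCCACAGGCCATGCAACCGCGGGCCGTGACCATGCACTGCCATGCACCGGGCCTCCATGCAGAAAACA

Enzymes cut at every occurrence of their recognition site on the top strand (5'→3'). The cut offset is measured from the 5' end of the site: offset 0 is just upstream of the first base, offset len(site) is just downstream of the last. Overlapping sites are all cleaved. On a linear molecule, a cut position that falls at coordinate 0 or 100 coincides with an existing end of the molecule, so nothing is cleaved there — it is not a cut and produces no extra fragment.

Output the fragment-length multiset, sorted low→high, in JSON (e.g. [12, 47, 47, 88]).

Scan for sites:
  JekIX (CCATGCA, off=7): starts [8, 16, 40, 61, 71, 86] → cuts [15, 23, 47, 68, 78, 93]
  DwuIII (CGGGCC, off=3): starts [29, 51, 79] → cuts [32, 54, 82]

Pooled cuts: [15, 23, 32, 47, 54, 68, 78, 82, 93]

Fragment lengths:
  [0,15): 15 bp
  [15,23): 8 bp
  [23,32): 9 bp
  [32,47): 15 bp
  [47,54): 7 bp
  [54,68): 14 bp
  [68,78): 10 bp
  [78,82): 4 bp
  [82,93): 11 bp
  [93,100): 7 bp

[4,7,7,8,9,10,11,14,15,15]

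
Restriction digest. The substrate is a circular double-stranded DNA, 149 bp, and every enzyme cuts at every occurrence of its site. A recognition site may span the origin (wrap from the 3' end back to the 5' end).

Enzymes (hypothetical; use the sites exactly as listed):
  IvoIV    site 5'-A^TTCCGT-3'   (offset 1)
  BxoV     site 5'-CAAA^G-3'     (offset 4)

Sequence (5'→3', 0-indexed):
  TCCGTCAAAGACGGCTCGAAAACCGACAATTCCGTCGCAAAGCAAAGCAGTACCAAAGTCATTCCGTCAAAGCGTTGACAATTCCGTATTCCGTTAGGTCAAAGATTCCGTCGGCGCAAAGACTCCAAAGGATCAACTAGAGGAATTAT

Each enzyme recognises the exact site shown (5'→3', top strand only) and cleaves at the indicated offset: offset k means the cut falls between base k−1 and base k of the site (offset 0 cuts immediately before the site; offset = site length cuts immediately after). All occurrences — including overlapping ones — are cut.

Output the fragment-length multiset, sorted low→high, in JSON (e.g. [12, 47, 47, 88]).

[2,4,5,7,9,10,10,10,11,12,15,15,19,20]

Per-enzyme occurrences:
  IvoIV ATTCCGT/1: at [28, 60, 80, 87, 104, 147] ⇒ [29, 61, 81, 88, 105, 148]
  BxoV CAAAG/4: at [5, 37, 42, 53, 67, 99, 116, 125] ⇒ [9, 41, 46, 57, 71, 103, 120, 129]

All cut coordinates (distinct, sorted): [9, 29, 41, 46, 57, 61, 71, 81, 88, 103, 105, 120, 129, 148]

Fragments:
  9→29: 20 bp
  29→41: 12 bp
  41→46: 5 bp
  46→57: 11 bp
  57→61: 4 bp
  61→71: 10 bp
  71→81: 10 bp
  81→88: 7 bp
  88→103: 15 bp
  103→105: 2 bp
  105→120: 15 bp
  120→129: 9 bp
  129→148: 19 bp
  148→9 (wrap): 149-148+9 = 10 bp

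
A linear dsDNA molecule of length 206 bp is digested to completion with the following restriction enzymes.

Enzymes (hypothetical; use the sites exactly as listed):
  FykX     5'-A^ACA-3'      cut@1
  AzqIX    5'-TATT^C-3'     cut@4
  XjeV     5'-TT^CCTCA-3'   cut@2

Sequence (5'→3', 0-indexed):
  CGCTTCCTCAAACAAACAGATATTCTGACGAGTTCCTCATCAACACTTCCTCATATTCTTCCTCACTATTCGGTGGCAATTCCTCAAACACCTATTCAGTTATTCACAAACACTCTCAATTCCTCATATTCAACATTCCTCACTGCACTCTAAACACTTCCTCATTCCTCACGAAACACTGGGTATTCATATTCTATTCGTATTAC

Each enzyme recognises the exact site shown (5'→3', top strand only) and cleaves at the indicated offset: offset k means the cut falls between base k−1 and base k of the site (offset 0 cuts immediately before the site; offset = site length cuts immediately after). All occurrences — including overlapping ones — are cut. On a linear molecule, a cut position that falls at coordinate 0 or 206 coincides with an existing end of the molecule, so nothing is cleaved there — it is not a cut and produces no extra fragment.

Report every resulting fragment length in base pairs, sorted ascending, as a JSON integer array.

Per-enzyme occurrences:
  FykX AACA/1: at [10, 14, 41, 86, 108, 131, 152, 174] ⇒ [11, 15, 42, 87, 109, 132, 153, 175]
  AzqIX TATTC/4: at [20, 53, 66, 92, 100, 126, 183, 189, 194] ⇒ [24, 57, 70, 96, 104, 130, 187, 193, 198]
  XjeV TTCCTCA/2: at [3, 32, 46, 58, 79, 119, 135, 157, 164] ⇒ [5, 34, 48, 60, 81, 121, 137, 159, 166]

Pooled cuts: [5, 11, 15, 24, 34, 42, 48, 57, 60, 70, 81, 87, 96, 104, 109, 121, 130, 132, 137, 153, 159, 166, 175, 187, 193, 198]

Fragments:
  [0,5): 5 bp
  [5,11): 6 bp
  [11,15): 4 bp
  [15,24): 9 bp
  [24,34): 10 bp
  [34,42): 8 bp
  [42,48): 6 bp
  [48,57): 9 bp
  [57,60): 3 bp
  [60,70): 10 bp
  [70,81): 11 bp
  [81,87): 6 bp
  [87,96): 9 bp
  [96,104): 8 bp
  [104,109): 5 bp
  [109,121): 12 bp
  [121,130): 9 bp
  [130,132): 2 bp
  [132,137): 5 bp
  [137,153): 16 bp
  [153,159): 6 bp
  [159,166): 7 bp
  [166,175): 9 bp
  [175,187): 12 bp
  [187,193): 6 bp
  [193,198): 5 bp
  [198,206): 8 bp

[2,3,4,5,5,5,5,6,6,6,6,6,7,8,8,8,9,9,9,9,9,10,10,11,12,12,16]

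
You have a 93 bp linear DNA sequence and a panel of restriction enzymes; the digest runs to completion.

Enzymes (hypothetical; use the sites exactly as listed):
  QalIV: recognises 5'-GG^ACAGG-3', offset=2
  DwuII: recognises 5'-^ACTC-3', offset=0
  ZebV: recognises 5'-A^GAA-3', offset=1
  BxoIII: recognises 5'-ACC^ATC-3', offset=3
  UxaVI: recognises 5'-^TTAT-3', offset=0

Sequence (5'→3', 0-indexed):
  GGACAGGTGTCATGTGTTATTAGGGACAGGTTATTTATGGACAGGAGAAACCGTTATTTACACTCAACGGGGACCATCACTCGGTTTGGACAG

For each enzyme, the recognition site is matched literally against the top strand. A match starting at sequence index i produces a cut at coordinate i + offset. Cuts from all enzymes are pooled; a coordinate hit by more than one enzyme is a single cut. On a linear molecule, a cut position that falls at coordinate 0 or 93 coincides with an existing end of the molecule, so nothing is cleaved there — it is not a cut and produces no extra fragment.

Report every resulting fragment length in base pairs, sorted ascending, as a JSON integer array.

[2,3,4,5,6,6,7,8,9,14,14,15]

Per-enzyme occurrences:
  QalIV (GGACAGG, off=2): starts [0, 23, 38] → cuts [2, 25, 40]
  DwuII (ACTC, off=0): starts [61, 78] → cuts [61, 78]
  ZebV (AGAA, off=1): starts [45] → cuts [46]
  BxoIII (ACCATC, off=3): starts [72] → cuts [75]
  UxaVI (TTAT, off=0): starts [16, 30, 34, 53] → cuts [16, 30, 34, 53]

All cut coordinates (distinct, sorted): [2, 16, 25, 30, 34, 40, 46, 53, 61, 75, 78]

Fragment lengths:
  [0,2): 2 bp
  [2,16): 14 bp
  [16,25): 9 bp
  [25,30): 5 bp
  [30,34): 4 bp
  [34,40): 6 bp
  [40,46): 6 bp
  [46,53): 7 bp
  [53,61): 8 bp
  [61,75): 14 bp
  [75,78): 3 bp
  [78,93): 15 bp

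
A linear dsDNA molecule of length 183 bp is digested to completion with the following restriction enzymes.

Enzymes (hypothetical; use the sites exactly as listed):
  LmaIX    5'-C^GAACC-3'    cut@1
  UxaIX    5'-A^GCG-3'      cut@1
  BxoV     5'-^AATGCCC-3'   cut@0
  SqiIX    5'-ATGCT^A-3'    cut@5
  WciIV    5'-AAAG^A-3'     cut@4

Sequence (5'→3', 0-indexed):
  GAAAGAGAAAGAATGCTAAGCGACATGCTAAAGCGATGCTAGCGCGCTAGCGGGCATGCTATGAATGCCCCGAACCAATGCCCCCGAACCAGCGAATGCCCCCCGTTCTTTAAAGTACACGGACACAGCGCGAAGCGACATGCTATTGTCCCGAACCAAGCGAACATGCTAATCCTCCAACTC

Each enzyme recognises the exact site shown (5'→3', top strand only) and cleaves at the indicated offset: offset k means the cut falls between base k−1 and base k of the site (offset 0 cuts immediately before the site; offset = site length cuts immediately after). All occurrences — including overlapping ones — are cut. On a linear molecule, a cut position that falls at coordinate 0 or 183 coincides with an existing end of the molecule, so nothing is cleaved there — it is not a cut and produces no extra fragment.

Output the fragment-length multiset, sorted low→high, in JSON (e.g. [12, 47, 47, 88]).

[1,2,3,3,3,5,5,6,6,6,7,7,8,8,8,8,9,10,10,11,11,13,33]

Per-enzyme occurrences:
  LmaIX CGAACC/1: at [70, 84, 151] ⇒ [71, 85, 152]
  UxaIX AGCG/1: at [18, 31, 40, 48, 90, 126, 133, 158] ⇒ [19, 32, 41, 49, 91, 127, 134, 159]
  BxoV AATGCCC/0: at [63, 76, 94] ⇒ [63, 76, 94]
  SqiIX ATGCTA/5: at [12, 24, 35, 55, 139, 165] ⇒ [17, 29, 40, 60, 144, 170]
  WciIV AAAGA/4: at [1, 7] ⇒ [5, 11]

All cut coordinates (distinct, sorted): [5, 11, 17, 19, 29, 32, 40, 41, 49, 60, 63, 71, 76, 85, 91, 94, 127, 134, 144, 152, 159, 170]

Fragments:
  [0,5): 5 bp
  [5,11): 6 bp
  [11,17): 6 bp
  [17,19): 2 bp
  [19,29): 10 bp
  [29,32): 3 bp
  [32,40): 8 bp
  [40,41): 1 bp
  [41,49): 8 bp
  [49,60): 11 bp
  [60,63): 3 bp
  [63,71): 8 bp
  [71,76): 5 bp
  [76,85): 9 bp
  [85,91): 6 bp
  [91,94): 3 bp
  [94,127): 33 bp
  [127,134): 7 bp
  [134,144): 10 bp
  [144,152): 8 bp
  [152,159): 7 bp
  [159,170): 11 bp
  [170,183): 13 bp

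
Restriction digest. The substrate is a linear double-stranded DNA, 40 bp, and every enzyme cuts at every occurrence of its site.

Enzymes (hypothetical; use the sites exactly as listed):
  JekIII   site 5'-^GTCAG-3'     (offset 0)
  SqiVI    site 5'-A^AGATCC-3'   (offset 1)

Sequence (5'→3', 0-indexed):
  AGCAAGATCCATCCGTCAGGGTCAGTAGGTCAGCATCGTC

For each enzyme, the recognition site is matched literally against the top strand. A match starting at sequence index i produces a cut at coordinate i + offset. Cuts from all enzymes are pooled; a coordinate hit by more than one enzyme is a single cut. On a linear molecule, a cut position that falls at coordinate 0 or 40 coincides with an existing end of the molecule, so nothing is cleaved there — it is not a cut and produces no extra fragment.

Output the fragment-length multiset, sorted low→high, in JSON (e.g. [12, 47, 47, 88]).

Scan for sites:
  JekIII GTCAG/0: at [14, 20, 28] ⇒ [14, 20, 28]
  SqiVI AAGATCC/1: at [3] ⇒ [4]

All cut coordinates (distinct, sorted): [4, 14, 20, 28]

Fragments:
  [0,4): 4 bp
  [4,14): 10 bp
  [14,20): 6 bp
  [20,28): 8 bp
  [28,40): 12 bp

[4,6,8,10,12]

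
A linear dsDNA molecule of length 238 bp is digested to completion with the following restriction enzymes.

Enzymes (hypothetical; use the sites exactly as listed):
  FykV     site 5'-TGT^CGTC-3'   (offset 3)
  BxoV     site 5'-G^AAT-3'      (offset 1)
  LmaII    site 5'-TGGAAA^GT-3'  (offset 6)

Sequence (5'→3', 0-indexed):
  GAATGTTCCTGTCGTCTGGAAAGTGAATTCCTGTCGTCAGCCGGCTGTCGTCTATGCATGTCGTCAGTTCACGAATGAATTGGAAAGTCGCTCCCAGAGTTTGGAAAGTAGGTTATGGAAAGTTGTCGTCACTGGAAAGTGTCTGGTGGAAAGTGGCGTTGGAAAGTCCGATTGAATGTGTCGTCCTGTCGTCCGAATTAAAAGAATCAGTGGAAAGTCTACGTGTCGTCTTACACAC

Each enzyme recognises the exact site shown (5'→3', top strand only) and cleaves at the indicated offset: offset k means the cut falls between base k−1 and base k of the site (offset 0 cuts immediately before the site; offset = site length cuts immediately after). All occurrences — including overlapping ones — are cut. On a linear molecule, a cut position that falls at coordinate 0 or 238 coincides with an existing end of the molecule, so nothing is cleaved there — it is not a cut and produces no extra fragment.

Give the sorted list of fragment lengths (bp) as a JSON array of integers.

Site scan:
  FykV (TGTCGTC, off=3): starts [9, 31, 45, 58, 123, 178, 186, 223] → cuts [12, 34, 48, 61, 126, 181, 189, 226]
  BxoV (GAAT, off=1): starts [0, 24, 72, 76, 173, 194, 203] → cuts [1, 25, 73, 77, 174, 195, 204]
  LmaII (TGGAAAGT, off=6): starts [16, 80, 101, 115, 132, 146, 159, 210] → cuts [22, 86, 107, 121, 138, 152, 165, 216]

Pooled cuts: [1, 12, 22, 25, 34, 48, 61, 73, 77, 86, 107, 121, 126, 138, 152, 165, 174, 181, 189, 195, 204, 216, 226]

Fragments:
  [0,1): 1 bp
  [1,12): 11 bp
  [12,22): 10 bp
  [22,25): 3 bp
  [25,34): 9 bp
  [34,48): 14 bp
  [48,61): 13 bp
  [61,73): 12 bp
  [73,77): 4 bp
  [77,86): 9 bp
  [86,107): 21 bp
  [107,121): 14 bp
  [121,126): 5 bp
  [126,138): 12 bp
  [138,152): 14 bp
  [152,165): 13 bp
  [165,174): 9 bp
  [174,181): 7 bp
  [181,189): 8 bp
  [189,195): 6 bp
  [195,204): 9 bp
  [204,216): 12 bp
  [216,226): 10 bp
  [226,238): 12 bp

[1,3,4,5,6,7,8,9,9,9,9,10,10,11,12,12,12,12,13,13,14,14,14,21]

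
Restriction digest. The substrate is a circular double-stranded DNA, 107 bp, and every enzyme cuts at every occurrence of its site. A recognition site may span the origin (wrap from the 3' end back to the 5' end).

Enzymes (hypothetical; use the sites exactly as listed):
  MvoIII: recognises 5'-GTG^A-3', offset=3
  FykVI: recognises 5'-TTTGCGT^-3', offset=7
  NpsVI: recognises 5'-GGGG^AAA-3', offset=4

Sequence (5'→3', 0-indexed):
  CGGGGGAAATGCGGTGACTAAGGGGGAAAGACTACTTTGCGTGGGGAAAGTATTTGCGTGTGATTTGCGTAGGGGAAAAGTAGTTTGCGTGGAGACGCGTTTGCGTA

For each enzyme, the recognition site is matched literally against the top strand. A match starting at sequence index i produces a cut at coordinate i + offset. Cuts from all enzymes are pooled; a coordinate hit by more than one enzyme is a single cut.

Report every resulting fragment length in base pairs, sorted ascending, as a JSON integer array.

Per-enzyme occurrences:
  MvoIII GTGA/3: at [13, 59] ⇒ [16, 62]
  FykVI TTTGCGT/7: at [35, 52, 63, 83, 99] ⇒ [42, 59, 70, 90, 106]
  NpsVI GGGGAAA/4: at [2, 22, 42, 71] ⇒ [6, 26, 46, 75]

All cut coordinates (distinct, sorted): [6, 16, 26, 42, 46, 59, 62, 70, 75, 90, 106]

Fragment lengths:
  6→16: 10 bp
  16→26: 10 bp
  26→42: 16 bp
  42→46: 4 bp
  46→59: 13 bp
  59→62: 3 bp
  62→70: 8 bp
  70→75: 5 bp
  75→90: 15 bp
  90→106: 16 bp
  106→6 (wrap): 107-106+6 = 7 bp

[3,4,5,7,8,10,10,13,15,16,16]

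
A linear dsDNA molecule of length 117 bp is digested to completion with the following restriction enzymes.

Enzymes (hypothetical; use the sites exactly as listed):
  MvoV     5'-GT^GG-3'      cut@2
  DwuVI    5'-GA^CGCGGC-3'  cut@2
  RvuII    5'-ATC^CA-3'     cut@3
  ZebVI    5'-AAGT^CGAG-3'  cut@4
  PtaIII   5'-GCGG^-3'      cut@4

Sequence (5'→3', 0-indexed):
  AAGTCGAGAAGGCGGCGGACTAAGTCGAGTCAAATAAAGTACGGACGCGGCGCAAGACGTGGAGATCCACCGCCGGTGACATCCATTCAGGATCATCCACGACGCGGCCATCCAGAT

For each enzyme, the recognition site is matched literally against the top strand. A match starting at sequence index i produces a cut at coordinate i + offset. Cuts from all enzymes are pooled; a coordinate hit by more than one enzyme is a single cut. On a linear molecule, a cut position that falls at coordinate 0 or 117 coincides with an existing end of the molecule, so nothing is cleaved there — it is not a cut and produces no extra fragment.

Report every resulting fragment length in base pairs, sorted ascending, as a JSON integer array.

[3,4,5,5,5,5,5,7,7,10,11,14,16,20]

Scan for sites:
  MvoV GTGG/2: at [58] ⇒ [60]
  DwuVI GACGCGGC/2: at [43, 100] ⇒ [45, 102]
  RvuII ATCCA/3: at [64, 80, 94, 109] ⇒ [67, 83, 97, 112]
  ZebVI AAGTCGAG/4: at [0, 21] ⇒ [4, 25]
  PtaIII GCGG/4: at [11, 14, 46, 103] ⇒ [15, 18, 50, 107]

All cut coordinates (distinct, sorted): [4, 15, 18, 25, 45, 50, 60, 67, 83, 97, 102, 107, 112]

Fragments:
  [0,4): 4 bp
  [4,15): 11 bp
  [15,18): 3 bp
  [18,25): 7 bp
  [25,45): 20 bp
  [45,50): 5 bp
  [50,60): 10 bp
  [60,67): 7 bp
  [67,83): 16 bp
  [83,97): 14 bp
  [97,102): 5 bp
  [102,107): 5 bp
  [107,112): 5 bp
  [112,117): 5 bp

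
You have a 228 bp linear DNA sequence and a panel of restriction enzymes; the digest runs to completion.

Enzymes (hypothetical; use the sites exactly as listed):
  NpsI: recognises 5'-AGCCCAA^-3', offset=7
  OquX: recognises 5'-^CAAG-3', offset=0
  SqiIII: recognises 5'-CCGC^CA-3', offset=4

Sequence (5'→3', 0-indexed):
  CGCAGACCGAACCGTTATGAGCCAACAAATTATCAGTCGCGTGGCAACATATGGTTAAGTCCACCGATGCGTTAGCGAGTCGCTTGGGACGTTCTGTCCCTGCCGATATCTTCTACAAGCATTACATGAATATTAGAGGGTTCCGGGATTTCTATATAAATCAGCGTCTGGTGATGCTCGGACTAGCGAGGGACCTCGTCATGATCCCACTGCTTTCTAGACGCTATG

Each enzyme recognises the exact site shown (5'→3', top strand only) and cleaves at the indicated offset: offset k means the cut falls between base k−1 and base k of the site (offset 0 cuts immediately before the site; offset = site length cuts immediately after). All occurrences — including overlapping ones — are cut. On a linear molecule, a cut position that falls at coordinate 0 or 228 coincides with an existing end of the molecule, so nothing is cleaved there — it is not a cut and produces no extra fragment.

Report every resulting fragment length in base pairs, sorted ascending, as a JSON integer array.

[113,115]

Site scan:
  NpsI (AGCCCAA, off=7): no sites
  OquX CAAG/0: at [115] ⇒ [115]
  SqiIII (CCGCCA, off=4): no sites

Pooled cuts: [115]

Fragments:
  [0,115): 115 bp
  [115,228): 113 bp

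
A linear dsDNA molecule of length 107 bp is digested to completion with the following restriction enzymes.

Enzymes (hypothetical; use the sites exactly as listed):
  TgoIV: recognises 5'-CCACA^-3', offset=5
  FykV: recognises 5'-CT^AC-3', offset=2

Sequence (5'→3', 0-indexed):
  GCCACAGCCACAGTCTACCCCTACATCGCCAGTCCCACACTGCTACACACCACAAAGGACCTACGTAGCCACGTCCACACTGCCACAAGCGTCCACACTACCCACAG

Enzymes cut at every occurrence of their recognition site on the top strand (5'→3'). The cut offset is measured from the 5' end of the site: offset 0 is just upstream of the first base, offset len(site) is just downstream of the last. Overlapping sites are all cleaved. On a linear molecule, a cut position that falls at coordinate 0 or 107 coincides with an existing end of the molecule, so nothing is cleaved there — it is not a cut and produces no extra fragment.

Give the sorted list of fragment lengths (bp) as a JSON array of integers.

Per-enzyme occurrences:
  TgoIV CCACA/5: at [1, 7, 34, 49, 74, 82, 92, 101] ⇒ [6, 12, 39, 54, 79, 87, 97, 106]
  FykV CTAC/2: at [14, 20, 42, 60, 97] ⇒ [16, 22, 44, 62, 99]

Pooled cuts: [6, 12, 16, 22, 39, 44, 54, 62, 79, 87, 97, 99, 106]

Fragment lengths:
  [0,6): 6 bp
  [6,12): 6 bp
  [12,16): 4 bp
  [16,22): 6 bp
  [22,39): 17 bp
  [39,44): 5 bp
  [44,54): 10 bp
  [54,62): 8 bp
  [62,79): 17 bp
  [79,87): 8 bp
  [87,97): 10 bp
  [97,99): 2 bp
  [99,106): 7 bp
  [106,107): 1 bp

[1,2,4,5,6,6,6,7,8,8,10,10,17,17]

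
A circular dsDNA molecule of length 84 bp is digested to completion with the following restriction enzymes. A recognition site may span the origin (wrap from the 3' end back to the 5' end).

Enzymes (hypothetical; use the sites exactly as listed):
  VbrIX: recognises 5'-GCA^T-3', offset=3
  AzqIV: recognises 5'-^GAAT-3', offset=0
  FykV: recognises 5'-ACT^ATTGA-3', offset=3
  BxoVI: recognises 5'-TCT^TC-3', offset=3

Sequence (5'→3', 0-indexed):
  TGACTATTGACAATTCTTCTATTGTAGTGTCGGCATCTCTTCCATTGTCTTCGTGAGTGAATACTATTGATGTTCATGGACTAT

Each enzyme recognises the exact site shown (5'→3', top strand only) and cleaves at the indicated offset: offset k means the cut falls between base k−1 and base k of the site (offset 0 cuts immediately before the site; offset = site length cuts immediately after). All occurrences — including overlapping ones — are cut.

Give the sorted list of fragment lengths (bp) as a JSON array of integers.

Scan for sites:
  VbrIX (GCAT, off=3): starts [32] → cuts [35]
  AzqIV (GAAT, off=0): starts [58] → cuts [58]
  FykV (ACTATTGA, off=3): starts [2, 62, 79] → cuts [5, 65, 82]
  BxoVI (TCTTC, off=3): starts [14, 37, 47] → cuts [17, 40, 50]

All cut coordinates (distinct, sorted): [5, 17, 35, 40, 50, 58, 65, 82]

Fragment lengths:
  5→17: 12 bp
  17→35: 18 bp
  35→40: 5 bp
  40→50: 10 bp
  50→58: 8 bp
  58→65: 7 bp
  65→82: 17 bp
  82→5 (wrap): 84-82+5 = 7 bp

[5,7,7,8,10,12,17,18]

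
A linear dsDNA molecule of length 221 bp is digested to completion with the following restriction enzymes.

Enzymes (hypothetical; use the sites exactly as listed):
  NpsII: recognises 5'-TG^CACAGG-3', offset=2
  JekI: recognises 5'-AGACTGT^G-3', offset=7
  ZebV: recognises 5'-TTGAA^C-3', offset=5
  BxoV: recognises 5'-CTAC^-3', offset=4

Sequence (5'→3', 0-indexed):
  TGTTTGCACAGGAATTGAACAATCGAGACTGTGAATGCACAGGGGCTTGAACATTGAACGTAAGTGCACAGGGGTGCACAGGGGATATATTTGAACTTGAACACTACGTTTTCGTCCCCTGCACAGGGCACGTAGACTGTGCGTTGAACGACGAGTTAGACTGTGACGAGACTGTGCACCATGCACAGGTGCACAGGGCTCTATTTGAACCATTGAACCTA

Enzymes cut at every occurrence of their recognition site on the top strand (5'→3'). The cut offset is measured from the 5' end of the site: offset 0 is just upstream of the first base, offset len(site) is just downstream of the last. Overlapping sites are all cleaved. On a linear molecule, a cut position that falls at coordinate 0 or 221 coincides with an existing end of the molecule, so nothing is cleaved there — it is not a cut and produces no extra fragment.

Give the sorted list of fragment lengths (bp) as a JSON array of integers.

[4,5,6,6,6,7,8,8,8,8,8,10,11,13,13,14,14,16,18,19,19]

Scan for sites:
  NpsII TGCACAGG/2: at [4, 35, 64, 74, 119, 181, 189] ⇒ [6, 37, 66, 76, 121, 183, 191]
  JekI AGACTGTG/7: at [25, 133, 157, 168] ⇒ [32, 140, 164, 175]
  ZebV TTGAAC/5: at [14, 46, 53, 90, 96, 143, 204, 212] ⇒ [19, 51, 58, 95, 101, 148, 209, 217]
  BxoV CTAC/4: at [103] ⇒ [107]

Pooled cuts: [6, 19, 32, 37, 51, 58, 66, 76, 95, 101, 107, 121, 140, 148, 164, 175, 183, 191, 209, 217]

Fragments:
  [0,6): 6 bp
  [6,19): 13 bp
  [19,32): 13 bp
  [32,37): 5 bp
  [37,51): 14 bp
  [51,58): 7 bp
  [58,66): 8 bp
  [66,76): 10 bp
  [76,95): 19 bp
  [95,101): 6 bp
  [101,107): 6 bp
  [107,121): 14 bp
  [121,140): 19 bp
  [140,148): 8 bp
  [148,164): 16 bp
  [164,175): 11 bp
  [175,183): 8 bp
  [183,191): 8 bp
  [191,209): 18 bp
  [209,217): 8 bp
  [217,221): 4 bp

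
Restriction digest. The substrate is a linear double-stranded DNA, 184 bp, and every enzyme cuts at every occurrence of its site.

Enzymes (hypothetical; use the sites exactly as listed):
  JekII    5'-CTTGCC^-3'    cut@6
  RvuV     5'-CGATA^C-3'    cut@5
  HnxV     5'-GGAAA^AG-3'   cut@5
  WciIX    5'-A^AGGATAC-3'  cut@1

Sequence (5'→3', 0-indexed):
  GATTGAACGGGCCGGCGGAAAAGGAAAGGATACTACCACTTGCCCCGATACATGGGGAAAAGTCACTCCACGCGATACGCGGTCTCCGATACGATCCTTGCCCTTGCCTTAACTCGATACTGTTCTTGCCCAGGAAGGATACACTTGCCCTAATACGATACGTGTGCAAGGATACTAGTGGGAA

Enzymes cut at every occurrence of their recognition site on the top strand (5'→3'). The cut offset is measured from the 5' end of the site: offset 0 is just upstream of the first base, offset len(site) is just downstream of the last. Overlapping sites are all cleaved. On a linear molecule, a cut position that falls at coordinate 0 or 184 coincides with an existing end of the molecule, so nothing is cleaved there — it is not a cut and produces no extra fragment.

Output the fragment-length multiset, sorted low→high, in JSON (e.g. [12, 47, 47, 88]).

Per-enzyme occurrences:
  JekII CTTGCC/6: at [38, 96, 102, 124, 143] ⇒ [44, 102, 108, 130, 149]
  RvuV CGATAC/5: at [45, 72, 86, 114, 155] ⇒ [50, 77, 91, 119, 160]
  HnxV GGAAAAG/5: at [16, 55] ⇒ [21, 60]
  WciIX AAGGATAC/1: at [25, 134, 167] ⇒ [26, 135, 168]

Pooled cuts: [21, 26, 44, 50, 60, 77, 91, 102, 108, 119, 130, 135, 149, 160, 168]

Fragment lengths:
  [0,21): 21 bp
  [21,26): 5 bp
  [26,44): 18 bp
  [44,50): 6 bp
  [50,60): 10 bp
  [60,77): 17 bp
  [77,91): 14 bp
  [91,102): 11 bp
  [102,108): 6 bp
  [108,119): 11 bp
  [119,130): 11 bp
  [130,135): 5 bp
  [135,149): 14 bp
  [149,160): 11 bp
  [160,168): 8 bp
  [168,184): 16 bp

[5,5,6,6,8,10,11,11,11,11,14,14,16,17,18,21]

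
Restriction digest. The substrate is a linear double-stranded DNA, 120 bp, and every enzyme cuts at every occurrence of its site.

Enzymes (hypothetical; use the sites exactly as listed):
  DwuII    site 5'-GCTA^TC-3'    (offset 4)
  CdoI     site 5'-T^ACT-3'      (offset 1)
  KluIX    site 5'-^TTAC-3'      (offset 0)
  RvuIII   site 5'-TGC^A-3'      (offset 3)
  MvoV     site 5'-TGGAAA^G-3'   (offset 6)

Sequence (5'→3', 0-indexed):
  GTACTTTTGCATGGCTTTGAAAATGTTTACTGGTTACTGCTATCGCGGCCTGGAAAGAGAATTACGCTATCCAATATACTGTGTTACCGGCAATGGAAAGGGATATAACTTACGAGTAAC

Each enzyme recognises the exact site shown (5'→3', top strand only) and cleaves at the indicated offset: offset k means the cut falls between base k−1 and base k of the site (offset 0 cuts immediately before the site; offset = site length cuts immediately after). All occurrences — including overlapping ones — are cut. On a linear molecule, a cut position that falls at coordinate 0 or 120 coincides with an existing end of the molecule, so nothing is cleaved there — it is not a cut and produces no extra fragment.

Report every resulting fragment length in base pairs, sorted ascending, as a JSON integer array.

[2,2,2,5,5,6,7,8,8,8,10,11,14,16,16]

Per-enzyme occurrences:
  DwuII (GCTATC, off=4): starts [38, 65] → cuts [42, 69]
  CdoI (TACT, off=1): starts [1, 27, 34, 76] → cuts [2, 28, 35, 77]
  KluIX (TTAC, off=0): starts [26, 33, 61, 83, 109] → cuts [26, 33, 61, 83, 109]
  RvuIII (TGCA, off=3): starts [7] → cuts [10]
  MvoV (TGGAAAG, off=6): starts [50, 93] → cuts [56, 99]

All cut coordinates (distinct, sorted): [2, 10, 26, 28, 33, 35, 42, 56, 61, 69, 77, 83, 99, 109]

Fragment lengths:
  [0,2): 2 bp
  [2,10): 8 bp
  [10,26): 16 bp
  [26,28): 2 bp
  [28,33): 5 bp
  [33,35): 2 bp
  [35,42): 7 bp
  [42,56): 14 bp
  [56,61): 5 bp
  [61,69): 8 bp
  [69,77): 8 bp
  [77,83): 6 bp
  [83,99): 16 bp
  [99,109): 10 bp
  [109,120): 11 bp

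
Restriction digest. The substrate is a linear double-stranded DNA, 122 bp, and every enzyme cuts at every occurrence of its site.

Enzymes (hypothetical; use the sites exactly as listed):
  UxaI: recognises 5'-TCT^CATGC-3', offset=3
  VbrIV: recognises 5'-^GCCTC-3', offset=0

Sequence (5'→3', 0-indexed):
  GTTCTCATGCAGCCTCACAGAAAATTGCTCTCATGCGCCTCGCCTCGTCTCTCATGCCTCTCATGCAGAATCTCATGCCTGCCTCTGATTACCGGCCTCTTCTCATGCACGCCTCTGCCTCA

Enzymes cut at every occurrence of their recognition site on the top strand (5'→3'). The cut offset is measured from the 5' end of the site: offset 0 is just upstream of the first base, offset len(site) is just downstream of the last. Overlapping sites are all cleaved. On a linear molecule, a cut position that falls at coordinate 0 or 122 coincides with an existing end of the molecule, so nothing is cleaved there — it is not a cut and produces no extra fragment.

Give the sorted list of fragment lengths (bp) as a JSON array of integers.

[3,5,5,5,6,6,6,6,7,7,9,11,12,14,20]

Scan for sites:
  UxaI TCTCATGC/3: at [2, 28, 49, 58, 70, 100] ⇒ [5, 31, 52, 61, 73, 103]
  VbrIV GCCTC/0: at [11, 36, 41, 55, 80, 94, 110, 116] ⇒ [11, 36, 41, 55, 80, 94, 110, 116]

All cut coordinates (distinct, sorted): [5, 11, 31, 36, 41, 52, 55, 61, 73, 80, 94, 103, 110, 116]

Fragments:
  [0,5): 5 bp
  [5,11): 6 bp
  [11,31): 20 bp
  [31,36): 5 bp
  [36,41): 5 bp
  [41,52): 11 bp
  [52,55): 3 bp
  [55,61): 6 bp
  [61,73): 12 bp
  [73,80): 7 bp
  [80,94): 14 bp
  [94,103): 9 bp
  [103,110): 7 bp
  [110,116): 6 bp
  [116,122): 6 bp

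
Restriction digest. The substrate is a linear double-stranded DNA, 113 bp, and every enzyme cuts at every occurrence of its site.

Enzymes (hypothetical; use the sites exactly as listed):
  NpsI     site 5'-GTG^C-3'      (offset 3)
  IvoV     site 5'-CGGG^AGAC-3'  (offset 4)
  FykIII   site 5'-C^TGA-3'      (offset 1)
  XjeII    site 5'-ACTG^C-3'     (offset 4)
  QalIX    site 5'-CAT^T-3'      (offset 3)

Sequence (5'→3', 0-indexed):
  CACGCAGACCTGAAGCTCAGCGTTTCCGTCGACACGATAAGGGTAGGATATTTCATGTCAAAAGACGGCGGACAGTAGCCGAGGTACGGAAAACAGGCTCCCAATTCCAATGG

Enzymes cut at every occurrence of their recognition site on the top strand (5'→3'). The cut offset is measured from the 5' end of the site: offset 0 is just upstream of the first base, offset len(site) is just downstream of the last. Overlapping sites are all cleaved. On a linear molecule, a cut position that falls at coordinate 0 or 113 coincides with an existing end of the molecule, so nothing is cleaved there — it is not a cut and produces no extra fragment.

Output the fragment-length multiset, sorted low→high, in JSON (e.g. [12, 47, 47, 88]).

[10,103]

Per-enzyme occurrences:
  NpsI (GTGC, off=3): no sites
  IvoV (CGGGAGAC, off=4): no sites
  FykIII CTGA/1: at [9] ⇒ [10]
  XjeII (ACTGC, off=4): no sites
  QalIX (CATT, off=3): no sites

All cut coordinates (distinct, sorted): [10]

Fragments:
  [0,10): 10 bp
  [10,113): 103 bp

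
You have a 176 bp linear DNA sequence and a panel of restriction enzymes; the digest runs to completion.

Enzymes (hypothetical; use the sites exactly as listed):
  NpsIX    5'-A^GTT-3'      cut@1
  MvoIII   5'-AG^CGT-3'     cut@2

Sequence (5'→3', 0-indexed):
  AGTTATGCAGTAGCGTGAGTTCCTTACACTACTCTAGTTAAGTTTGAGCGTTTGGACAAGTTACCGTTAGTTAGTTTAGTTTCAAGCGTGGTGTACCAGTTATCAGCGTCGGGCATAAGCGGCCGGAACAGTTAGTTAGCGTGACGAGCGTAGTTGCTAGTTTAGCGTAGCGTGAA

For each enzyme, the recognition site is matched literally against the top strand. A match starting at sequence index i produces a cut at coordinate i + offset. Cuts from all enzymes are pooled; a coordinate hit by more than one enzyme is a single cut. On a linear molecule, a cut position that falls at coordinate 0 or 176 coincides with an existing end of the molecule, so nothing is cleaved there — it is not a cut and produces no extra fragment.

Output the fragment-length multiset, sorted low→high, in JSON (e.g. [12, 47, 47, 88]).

[1,4,4,4,5,5,5,5,5,6,6,7,7,8,8,9,10,11,12,12,18,24]

Scan for sites:
  NpsIX AGTT/1: at [0, 17, 35, 40, 58, 68, 72, 77, 97, 129, 133, 151, 158] ⇒ [1, 18, 36, 41, 59, 69, 73, 78, 98, 130, 134, 152, 159]
  MvoIII AGCGT/2: at [11, 46, 84, 104, 137, 146, 163, 168] ⇒ [13, 48, 86, 106, 139, 148, 165, 170]

All cut coordinates (distinct, sorted): [1, 13, 18, 36, 41, 48, 59, 69, 73, 78, 86, 98, 106, 130, 134, 139, 148, 152, 159, 165, 170]

Fragments:
  [0,1): 1 bp
  [1,13): 12 bp
  [13,18): 5 bp
  [18,36): 18 bp
  [36,41): 5 bp
  [41,48): 7 bp
  [48,59): 11 bp
  [59,69): 10 bp
  [69,73): 4 bp
  [73,78): 5 bp
  [78,86): 8 bp
  [86,98): 12 bp
  [98,106): 8 bp
  [106,130): 24 bp
  [130,134): 4 bp
  [134,139): 5 bp
  [139,148): 9 bp
  [148,152): 4 bp
  [152,159): 7 bp
  [159,165): 6 bp
  [165,170): 5 bp
  [170,176): 6 bp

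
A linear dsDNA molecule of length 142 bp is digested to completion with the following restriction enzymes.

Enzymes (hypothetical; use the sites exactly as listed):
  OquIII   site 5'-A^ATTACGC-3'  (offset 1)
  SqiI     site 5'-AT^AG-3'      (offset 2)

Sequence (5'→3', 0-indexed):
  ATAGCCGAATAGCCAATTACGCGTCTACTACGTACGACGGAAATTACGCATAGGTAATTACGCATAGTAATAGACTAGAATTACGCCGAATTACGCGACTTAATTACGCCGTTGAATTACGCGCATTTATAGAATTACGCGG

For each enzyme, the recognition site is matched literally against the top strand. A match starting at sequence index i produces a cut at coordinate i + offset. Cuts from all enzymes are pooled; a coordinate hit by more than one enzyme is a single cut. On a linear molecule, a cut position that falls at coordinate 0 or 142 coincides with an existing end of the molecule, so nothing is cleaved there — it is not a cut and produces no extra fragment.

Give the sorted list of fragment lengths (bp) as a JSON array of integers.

Per-enzyme occurrences:
  OquIII AATTACGC/1: at [14, 41, 55, 78, 88, 101, 114, 132] ⇒ [15, 42, 56, 79, 89, 102, 115, 133]
  SqiI ATAG/2: at [0, 8, 49, 63, 69, 128] ⇒ [2, 10, 51, 65, 71, 130]

Pooled cuts: [2, 10, 15, 42, 51, 56, 65, 71, 79, 89, 102, 115, 130, 133]

Fragment lengths:
  [0,2): 2 bp
  [2,10): 8 bp
  [10,15): 5 bp
  [15,42): 27 bp
  [42,51): 9 bp
  [51,56): 5 bp
  [56,65): 9 bp
  [65,71): 6 bp
  [71,79): 8 bp
  [79,89): 10 bp
  [89,102): 13 bp
  [102,115): 13 bp
  [115,130): 15 bp
  [130,133): 3 bp
  [133,142): 9 bp

[2,3,5,5,6,8,8,9,9,9,10,13,13,15,27]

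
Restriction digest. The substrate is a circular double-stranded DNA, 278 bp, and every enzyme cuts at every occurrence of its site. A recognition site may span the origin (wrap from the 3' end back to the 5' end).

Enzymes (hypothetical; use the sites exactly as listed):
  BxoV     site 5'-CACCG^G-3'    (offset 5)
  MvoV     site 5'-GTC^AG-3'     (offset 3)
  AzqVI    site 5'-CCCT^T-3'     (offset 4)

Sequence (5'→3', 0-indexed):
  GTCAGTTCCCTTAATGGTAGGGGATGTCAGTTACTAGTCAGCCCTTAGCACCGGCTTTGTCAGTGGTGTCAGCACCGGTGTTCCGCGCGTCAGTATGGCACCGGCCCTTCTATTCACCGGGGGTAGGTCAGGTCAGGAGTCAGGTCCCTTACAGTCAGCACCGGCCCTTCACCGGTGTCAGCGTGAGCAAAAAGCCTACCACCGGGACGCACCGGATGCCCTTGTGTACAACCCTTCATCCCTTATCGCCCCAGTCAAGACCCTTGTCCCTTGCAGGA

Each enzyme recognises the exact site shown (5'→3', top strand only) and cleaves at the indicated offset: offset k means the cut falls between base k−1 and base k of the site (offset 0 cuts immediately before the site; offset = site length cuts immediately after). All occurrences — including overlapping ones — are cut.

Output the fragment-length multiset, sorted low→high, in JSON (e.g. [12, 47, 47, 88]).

Site scan:
  BxoV CACCGG/5: at [48, 72, 98, 114, 158, 169, 199, 209] ⇒ [53, 77, 103, 119, 163, 174, 204, 214]
  MvoV GTCAG/3: at [0, 25, 36, 58, 67, 88, 126, 131, 138, 153, 176] ⇒ [3, 28, 39, 61, 70, 91, 129, 134, 141, 156, 179]
  AzqVI CCCTT/4: at [7, 41, 104, 145, 164, 218, 231, 239, 260, 267] ⇒ [11, 45, 108, 149, 168, 222, 235, 243, 264, 271]

Pooled cuts: [3, 11, 28, 39, 45, 53, 61, 70, 77, 91, 103, 108, 119, 129, 134, 141, 149, 156, 163, 168, 174, 179, 204, 214, 222, 235, 243, 264, 271]

Fragments:
  3→11: 8 bp
  11→28: 17 bp
  28→39: 11 bp
  39→45: 6 bp
  45→53: 8 bp
  53→61: 8 bp
  61→70: 9 bp
  70→77: 7 bp
  77→91: 14 bp
  91→103: 12 bp
  103→108: 5 bp
  108→119: 11 bp
  119→129: 10 bp
  129→134: 5 bp
  134→141: 7 bp
  141→149: 8 bp
  149→156: 7 bp
  156→163: 7 bp
  163→168: 5 bp
  168→174: 6 bp
  174→179: 5 bp
  179→204: 25 bp
  204→214: 10 bp
  214→222: 8 bp
  222→235: 13 bp
  235→243: 8 bp
  243→264: 21 bp
  264→271: 7 bp
  271→3 (wrap): 278-271+3 = 10 bp

[5,5,5,5,6,6,7,7,7,7,7,8,8,8,8,8,8,9,10,10,10,11,11,12,13,14,17,21,25]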